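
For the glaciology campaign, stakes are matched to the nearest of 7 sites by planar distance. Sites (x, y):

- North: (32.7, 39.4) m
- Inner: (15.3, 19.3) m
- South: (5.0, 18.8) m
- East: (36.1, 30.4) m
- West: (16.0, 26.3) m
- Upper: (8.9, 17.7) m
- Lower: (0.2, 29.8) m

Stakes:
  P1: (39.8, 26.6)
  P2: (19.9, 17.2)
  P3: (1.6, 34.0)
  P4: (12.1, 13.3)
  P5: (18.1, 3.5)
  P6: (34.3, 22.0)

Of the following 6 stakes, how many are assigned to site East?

P1 → East
P2 → Inner
P3 → Lower
P4 → Upper
P5 → Inner
P6 → East
2 of the 6 go to East.

2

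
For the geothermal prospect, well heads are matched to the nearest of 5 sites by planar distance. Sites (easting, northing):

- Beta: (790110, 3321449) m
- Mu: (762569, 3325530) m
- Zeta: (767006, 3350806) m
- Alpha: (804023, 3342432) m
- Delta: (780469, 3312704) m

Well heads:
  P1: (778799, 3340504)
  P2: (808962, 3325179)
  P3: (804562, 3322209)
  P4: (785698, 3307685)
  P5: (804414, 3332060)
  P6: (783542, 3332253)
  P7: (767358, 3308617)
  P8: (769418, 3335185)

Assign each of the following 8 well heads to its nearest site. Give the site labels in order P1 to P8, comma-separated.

P1 → Zeta (d²=245206053.00)
P2 → Alpha (d²=322059730.00)
P3 → Beta (d²=209437904.00)
P4 → Delta (d²=52532802.00)
P5 → Alpha (d²=107731265.00)
P6 → Beta (d²=159865040.00)
P7 → Delta (d²=188601890.00)
P8 → Mu (d²=140127826.00)

Zeta, Alpha, Beta, Delta, Alpha, Beta, Delta, Mu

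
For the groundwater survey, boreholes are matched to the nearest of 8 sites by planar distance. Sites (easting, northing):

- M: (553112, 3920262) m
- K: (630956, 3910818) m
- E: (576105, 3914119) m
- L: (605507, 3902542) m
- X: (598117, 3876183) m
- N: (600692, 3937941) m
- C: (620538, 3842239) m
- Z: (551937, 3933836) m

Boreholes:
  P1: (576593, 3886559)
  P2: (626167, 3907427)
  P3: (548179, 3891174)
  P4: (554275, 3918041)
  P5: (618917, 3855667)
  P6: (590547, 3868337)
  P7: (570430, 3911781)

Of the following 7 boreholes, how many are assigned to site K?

1

P1 → X
P2 → K
P3 → M
P4 → M
P5 → C
P6 → X
P7 → E
1 of the 7 goes to K.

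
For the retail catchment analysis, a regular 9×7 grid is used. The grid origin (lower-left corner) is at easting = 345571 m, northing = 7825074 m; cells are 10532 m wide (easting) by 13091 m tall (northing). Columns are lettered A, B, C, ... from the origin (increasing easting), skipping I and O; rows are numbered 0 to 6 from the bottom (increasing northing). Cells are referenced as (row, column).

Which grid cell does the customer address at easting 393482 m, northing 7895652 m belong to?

Column index: ⌊(393482 − 345571) / 10532⌋ = ⌊4.549⌋ = 4 → column E
Row offset from origin: ⌊(7895652 − 7825074) / 13091⌋ = ⌊5.391⌋ = 5 → row 5

(5, E)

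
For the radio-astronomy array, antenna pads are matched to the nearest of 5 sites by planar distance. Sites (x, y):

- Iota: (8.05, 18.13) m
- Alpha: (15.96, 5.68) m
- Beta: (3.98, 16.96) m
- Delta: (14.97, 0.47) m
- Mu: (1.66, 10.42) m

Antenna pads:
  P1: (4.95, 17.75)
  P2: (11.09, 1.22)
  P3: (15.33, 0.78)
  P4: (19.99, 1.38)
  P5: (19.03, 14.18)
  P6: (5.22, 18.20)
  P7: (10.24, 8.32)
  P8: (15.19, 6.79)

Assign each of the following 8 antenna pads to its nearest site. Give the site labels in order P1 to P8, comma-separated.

P1 → Beta (d²=1.56)
P2 → Delta (d²=15.62)
P3 → Delta (d²=0.23)
P4 → Delta (d²=26.03)
P5 → Alpha (d²=81.67)
P6 → Beta (d²=3.08)
P7 → Alpha (d²=39.69)
P8 → Alpha (d²=1.83)

Beta, Delta, Delta, Delta, Alpha, Beta, Alpha, Alpha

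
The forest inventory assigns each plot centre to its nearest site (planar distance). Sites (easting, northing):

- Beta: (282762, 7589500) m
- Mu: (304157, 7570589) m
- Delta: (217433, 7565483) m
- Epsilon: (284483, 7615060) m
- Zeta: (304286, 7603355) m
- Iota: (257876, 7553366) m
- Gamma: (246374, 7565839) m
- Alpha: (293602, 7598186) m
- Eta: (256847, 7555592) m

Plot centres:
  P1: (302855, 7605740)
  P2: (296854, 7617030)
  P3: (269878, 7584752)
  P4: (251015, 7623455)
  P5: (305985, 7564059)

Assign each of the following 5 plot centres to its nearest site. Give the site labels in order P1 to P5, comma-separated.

Zeta, Epsilon, Beta, Epsilon, Mu

P1 → Zeta (d²=7735986.00)
P2 → Epsilon (d²=156922541.00)
P3 → Beta (d²=188540960.00)
P4 → Epsilon (d²=1190583049.00)
P5 → Mu (d²=45982484.00)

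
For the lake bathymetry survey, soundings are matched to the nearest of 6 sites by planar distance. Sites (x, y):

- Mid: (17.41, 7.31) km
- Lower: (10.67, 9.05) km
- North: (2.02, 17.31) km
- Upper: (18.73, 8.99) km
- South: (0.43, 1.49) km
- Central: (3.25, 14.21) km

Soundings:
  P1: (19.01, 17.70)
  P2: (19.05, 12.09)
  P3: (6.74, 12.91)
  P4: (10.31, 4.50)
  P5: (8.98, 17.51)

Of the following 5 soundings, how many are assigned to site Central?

2

P1 → Upper
P2 → Upper
P3 → Central
P4 → Lower
P5 → Central
2 of the 5 go to Central.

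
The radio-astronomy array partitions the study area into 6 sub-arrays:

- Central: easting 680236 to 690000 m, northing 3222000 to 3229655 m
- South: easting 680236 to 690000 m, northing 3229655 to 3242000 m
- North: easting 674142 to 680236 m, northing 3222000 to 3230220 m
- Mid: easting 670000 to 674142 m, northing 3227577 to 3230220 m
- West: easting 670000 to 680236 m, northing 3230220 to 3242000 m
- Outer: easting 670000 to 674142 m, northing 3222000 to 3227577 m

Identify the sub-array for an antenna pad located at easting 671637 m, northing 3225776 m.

Outer

The point has easting = 671637 and northing = 3225776.
Only Outer satisfies 670000 ≤ easting ≤ 674142 and 3222000 ≤ northing ≤ 3227577.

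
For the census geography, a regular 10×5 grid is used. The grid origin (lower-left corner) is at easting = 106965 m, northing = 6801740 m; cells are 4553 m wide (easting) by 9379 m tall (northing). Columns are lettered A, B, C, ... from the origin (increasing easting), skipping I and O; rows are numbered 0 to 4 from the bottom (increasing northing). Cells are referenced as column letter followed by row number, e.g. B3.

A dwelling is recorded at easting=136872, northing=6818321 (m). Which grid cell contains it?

G1

Column index: ⌊(136872 − 106965) / 4553⌋ = ⌊6.569⌋ = 6 → column G
Row offset from origin: ⌊(6818321 − 6801740) / 9379⌋ = ⌊1.768⌋ = 1 → row 1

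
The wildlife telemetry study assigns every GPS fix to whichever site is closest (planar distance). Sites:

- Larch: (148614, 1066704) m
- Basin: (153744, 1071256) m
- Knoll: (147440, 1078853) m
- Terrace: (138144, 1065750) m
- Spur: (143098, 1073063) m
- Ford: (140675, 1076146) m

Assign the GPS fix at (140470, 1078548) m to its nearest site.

Squared distances to each site:
Larch: 206605072.000; Basin: 229372340.000; Knoll: 48673925.000; Terrace: 169199080.000; Spur: 36991609.000; Ford: 5811629.000.
Minimum at Ford.

Ford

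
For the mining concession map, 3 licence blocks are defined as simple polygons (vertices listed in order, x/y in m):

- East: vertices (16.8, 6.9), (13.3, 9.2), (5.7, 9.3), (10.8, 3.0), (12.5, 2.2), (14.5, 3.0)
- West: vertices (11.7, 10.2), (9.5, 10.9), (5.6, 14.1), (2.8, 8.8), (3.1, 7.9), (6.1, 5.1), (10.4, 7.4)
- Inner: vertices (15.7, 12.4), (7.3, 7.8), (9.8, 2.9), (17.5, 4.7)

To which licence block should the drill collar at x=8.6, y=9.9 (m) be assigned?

West

Cast a ray rightward from (8.6, 9.9). For each polygon, the edges (by vertex number in listed order) whose endpoints lie on opposite sides of y = 9.9, where each meets that height, and whether that is right or left of the point:
East: no edge straddles that height → 0 crossings.
West: 3–4 at x≈3.38 (left), 7–1 at x≈11.56 (right) → 1 crossing.
Inner: 1–2 at x≈11.13 (right), 4–1 at x≈16.28 (right) → 2 crossings.
Only West has an odd count, so the point is inside West.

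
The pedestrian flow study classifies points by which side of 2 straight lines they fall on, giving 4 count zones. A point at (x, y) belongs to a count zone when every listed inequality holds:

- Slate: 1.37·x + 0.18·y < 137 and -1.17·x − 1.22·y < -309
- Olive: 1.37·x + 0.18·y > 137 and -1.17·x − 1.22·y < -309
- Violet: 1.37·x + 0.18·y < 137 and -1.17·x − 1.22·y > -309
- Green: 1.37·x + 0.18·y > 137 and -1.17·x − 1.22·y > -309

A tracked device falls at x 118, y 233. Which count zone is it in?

Olive

1.37·118 + 0.18·233 = 203.600, which is > 137
-1.17·118 − 1.22·233 = -422.320, which is < -309
This sign pattern matches Olive.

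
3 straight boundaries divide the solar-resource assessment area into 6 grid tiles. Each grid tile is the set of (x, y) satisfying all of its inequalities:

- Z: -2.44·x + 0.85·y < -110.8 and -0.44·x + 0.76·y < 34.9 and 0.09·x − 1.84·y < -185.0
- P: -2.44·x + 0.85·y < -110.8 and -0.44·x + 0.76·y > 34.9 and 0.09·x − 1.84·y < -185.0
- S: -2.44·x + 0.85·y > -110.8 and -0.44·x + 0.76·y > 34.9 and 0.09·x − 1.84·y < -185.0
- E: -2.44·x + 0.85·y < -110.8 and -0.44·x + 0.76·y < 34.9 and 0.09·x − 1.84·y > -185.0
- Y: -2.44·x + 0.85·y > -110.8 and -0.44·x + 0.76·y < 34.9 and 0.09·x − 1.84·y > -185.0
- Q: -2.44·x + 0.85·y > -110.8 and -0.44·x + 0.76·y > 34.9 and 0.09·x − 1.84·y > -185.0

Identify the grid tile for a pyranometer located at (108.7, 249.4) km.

-2.44·108.7 + 0.85·249.4 = -53.238, which is > -110.8
-0.44·108.7 + 0.76·249.4 = 141.716, which is > 34.9
0.09·108.7 − 1.84·249.4 = -449.113, which is < -185.0
This sign pattern matches S.

S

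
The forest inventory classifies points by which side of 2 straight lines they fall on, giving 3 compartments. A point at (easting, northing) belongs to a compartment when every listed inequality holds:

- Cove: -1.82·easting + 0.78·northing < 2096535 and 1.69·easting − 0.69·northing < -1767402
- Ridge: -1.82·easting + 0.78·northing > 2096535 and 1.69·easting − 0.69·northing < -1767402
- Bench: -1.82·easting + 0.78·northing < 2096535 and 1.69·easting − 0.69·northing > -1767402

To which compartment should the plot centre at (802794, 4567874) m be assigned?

Ridge

-1.82·802794 + 0.78·4567874 = 2101856.640, which is > 2096535
1.69·802794 − 0.69·4567874 = -1795111.200, which is < -1767402
This sign pattern matches Ridge.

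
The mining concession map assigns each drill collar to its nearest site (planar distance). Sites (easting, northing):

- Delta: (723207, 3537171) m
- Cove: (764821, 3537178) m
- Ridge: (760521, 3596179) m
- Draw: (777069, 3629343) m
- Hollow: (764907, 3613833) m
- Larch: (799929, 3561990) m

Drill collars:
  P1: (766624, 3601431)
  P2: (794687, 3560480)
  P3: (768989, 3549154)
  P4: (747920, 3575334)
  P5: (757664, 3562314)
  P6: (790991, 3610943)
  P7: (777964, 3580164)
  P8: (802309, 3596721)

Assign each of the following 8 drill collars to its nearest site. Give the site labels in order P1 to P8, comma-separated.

Ridge, Larch, Cove, Ridge, Cove, Draw, Ridge, Larch

P1 → Ridge (d²=64830113.00)
P2 → Larch (d²=29758664.00)
P3 → Cove (d²=160796800.00)
P4 → Ridge (d²=593299226.00)
P5 → Cove (d²=683041145.00)
P6 → Draw (d²=532382084.00)
P7 → Ridge (d²=560738474.00)
P8 → Larch (d²=1211906761.00)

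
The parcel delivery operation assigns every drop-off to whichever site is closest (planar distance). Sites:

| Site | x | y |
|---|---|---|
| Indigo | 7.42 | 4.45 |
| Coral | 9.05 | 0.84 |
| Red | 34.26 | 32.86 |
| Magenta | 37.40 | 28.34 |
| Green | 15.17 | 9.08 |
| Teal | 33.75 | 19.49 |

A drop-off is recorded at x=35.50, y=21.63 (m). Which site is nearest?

Teal

Squared distances to each site:
Indigo: 1083.639; Coral: 1131.827; Red: 127.651; Magenta: 48.634; Green: 570.811; Teal: 7.642.
Minimum at Teal.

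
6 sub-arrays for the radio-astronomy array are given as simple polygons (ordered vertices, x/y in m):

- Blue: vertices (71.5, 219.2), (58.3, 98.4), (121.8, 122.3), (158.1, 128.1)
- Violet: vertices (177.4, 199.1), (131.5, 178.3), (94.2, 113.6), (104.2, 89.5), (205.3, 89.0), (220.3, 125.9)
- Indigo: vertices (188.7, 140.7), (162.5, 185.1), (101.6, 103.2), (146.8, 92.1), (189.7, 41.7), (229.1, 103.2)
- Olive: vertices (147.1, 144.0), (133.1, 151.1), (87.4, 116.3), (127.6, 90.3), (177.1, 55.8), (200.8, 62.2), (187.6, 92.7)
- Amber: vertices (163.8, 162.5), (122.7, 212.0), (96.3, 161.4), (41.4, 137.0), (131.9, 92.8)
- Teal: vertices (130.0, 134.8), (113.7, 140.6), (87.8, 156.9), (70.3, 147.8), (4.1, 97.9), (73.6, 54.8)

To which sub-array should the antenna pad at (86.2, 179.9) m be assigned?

Cast a ray rightward from (86.2, 179.9). For each polygon, the edges (by vertex number in listed order) whose endpoints lie on opposite sides of y = 179.9, where each meets that height, and whether that is right or left of the point:
Blue: 1–2 at x≈67.21 (left), 4–1 at x≈108.86 (right) → 1 crossing.
Violet: 1–2 at x≈135.03 (right), 6–1 at x≈188.65 (right) → 2 crossings.
Indigo: 1–2 at x≈165.57 (right), 2–3 at x≈158.63 (right) → 2 crossings.
Olive: no edge straddles that height → 0 crossings.
Amber: 1–2 at x≈149.35 (right), 2–3 at x≈105.95 (right) → 2 crossings.
Teal: no edge straddles that height → 0 crossings.
Only Blue has an odd count, so the point is inside Blue.

Blue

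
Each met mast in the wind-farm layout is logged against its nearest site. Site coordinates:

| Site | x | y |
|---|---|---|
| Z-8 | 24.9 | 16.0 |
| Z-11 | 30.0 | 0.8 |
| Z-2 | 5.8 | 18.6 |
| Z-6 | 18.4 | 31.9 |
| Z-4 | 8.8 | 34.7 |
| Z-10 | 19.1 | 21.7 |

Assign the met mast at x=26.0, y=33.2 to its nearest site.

Squared distances to each site:
Z-8: 297.050; Z-11: 1065.760; Z-2: 621.200; Z-6: 59.450; Z-4: 298.090; Z-10: 179.860.
Minimum at Z-6.

Z-6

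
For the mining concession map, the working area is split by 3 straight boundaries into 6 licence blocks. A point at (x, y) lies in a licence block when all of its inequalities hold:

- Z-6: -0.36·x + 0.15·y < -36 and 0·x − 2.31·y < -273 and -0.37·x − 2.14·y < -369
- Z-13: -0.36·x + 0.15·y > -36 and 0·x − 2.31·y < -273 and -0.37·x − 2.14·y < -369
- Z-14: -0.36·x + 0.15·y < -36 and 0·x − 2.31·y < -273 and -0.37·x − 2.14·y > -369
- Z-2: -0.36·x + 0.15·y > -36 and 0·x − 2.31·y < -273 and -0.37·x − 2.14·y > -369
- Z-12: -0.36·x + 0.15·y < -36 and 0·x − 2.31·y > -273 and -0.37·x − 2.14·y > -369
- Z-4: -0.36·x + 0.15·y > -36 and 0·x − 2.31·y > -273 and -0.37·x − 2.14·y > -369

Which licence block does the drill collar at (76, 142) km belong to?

Z-2

-0.36·76 + 0.15·142 = -6.060, which is > -36
0·76 − 2.31·142 = -328.020, which is < -273
-0.37·76 − 2.14·142 = -332.000, which is > -369
This sign pattern matches Z-2.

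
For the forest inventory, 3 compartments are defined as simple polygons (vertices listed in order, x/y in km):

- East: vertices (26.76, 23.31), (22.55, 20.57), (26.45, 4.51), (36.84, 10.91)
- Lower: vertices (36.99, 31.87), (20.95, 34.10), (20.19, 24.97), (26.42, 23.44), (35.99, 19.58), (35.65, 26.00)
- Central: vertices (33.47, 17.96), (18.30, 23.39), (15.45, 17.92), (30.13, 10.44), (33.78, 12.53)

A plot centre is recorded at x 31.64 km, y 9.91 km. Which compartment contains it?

Cast a ray rightward from (31.64, 9.91). For each polygon, the edges (by vertex number in listed order) whose endpoints lie on opposite sides of y = 9.91, where each meets that height, and whether that is right or left of the point:
East: 2–3 at x≈25.139 (left), 3–4 at x≈35.217 (right) → 1 crossing.
Lower: no edge straddles that height → 0 crossings.
Central: no edge straddles that height → 0 crossings.
Only East has an odd count, so the point is inside East.

East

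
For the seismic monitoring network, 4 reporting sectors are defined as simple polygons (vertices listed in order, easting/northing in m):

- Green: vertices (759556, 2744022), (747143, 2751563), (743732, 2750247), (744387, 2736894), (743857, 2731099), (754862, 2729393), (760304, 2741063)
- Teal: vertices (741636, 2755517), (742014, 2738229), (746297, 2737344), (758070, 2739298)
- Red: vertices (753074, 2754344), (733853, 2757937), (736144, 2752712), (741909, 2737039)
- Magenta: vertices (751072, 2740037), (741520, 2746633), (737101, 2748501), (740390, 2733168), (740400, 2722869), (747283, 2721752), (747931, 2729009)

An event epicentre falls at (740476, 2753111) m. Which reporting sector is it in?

Red

Cast a ray rightward from (740476, 2753111). For each polygon, the edges (by vertex number in listed order) whose endpoints lie on opposite sides of northing = 2753111, where each meets that height, and whether that is right or left of the point:
Green: no edge straddles that height → 0 crossings.
Teal: 1–2 at easting≈741688.6 (right), 4–1 at easting≈744073.9 (right) → 2 crossings.
Red: 2–3 at easting≈735969.1 (left), 4–1 at easting≈752278.5 (right) → 1 crossing.
Magenta: no edge straddles that height → 0 crossings.
Only Red has an odd count, so the point is inside Red.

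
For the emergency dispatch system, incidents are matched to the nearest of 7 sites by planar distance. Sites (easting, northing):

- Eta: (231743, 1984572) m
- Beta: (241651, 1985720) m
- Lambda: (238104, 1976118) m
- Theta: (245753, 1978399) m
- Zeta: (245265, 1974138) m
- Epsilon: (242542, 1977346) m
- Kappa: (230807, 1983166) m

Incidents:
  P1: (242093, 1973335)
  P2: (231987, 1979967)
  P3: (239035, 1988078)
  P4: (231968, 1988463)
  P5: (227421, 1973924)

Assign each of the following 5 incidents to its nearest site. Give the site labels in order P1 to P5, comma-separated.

P1 → Zeta (d²=10706393.00)
P2 → Kappa (d²=11626001.00)
P3 → Beta (d²=12403620.00)
P4 → Eta (d²=15190506.00)
P5 → Kappa (d²=96879560.00)

Zeta, Kappa, Beta, Eta, Kappa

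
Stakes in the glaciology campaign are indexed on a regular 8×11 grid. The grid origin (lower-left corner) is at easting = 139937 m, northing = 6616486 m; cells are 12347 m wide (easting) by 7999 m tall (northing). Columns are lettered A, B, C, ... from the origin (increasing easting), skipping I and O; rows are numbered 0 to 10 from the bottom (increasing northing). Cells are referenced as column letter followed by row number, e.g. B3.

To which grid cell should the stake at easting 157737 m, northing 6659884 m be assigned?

Column index: ⌊(157737 − 139937) / 12347⌋ = ⌊1.442⌋ = 1 → column B
Row offset from origin: ⌊(6659884 − 6616486) / 7999⌋ = ⌊5.425⌋ = 5 → row 5

B5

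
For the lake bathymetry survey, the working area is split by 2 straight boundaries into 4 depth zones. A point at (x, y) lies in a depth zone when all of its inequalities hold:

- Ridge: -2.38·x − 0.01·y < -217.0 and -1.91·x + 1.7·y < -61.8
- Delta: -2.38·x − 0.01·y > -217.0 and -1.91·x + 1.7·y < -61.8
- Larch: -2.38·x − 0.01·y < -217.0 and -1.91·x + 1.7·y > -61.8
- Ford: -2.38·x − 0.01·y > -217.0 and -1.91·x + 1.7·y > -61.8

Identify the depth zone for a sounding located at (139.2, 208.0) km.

-2.38·139.2 − 0.01·208.0 = -333.376, which is < -217.0
-1.91·139.2 + 1.7·208.0 = 87.728, which is > -61.8
This sign pattern matches Larch.

Larch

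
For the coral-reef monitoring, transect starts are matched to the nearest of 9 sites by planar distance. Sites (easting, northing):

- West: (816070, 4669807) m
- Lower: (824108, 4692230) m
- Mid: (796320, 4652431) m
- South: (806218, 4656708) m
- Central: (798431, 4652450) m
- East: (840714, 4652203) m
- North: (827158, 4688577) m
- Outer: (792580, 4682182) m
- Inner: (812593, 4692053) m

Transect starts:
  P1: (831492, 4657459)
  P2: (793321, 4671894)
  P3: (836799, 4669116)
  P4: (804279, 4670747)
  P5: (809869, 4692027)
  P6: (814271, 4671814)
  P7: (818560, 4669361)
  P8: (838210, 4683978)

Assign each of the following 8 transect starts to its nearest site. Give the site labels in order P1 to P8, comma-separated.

P1 → East (d²=112670820.00)
P2 → Outer (d²=106392025.00)
P3 → East (d²=301376794.00)
P4 → West (d²=139911281.00)
P5 → Inner (d²=7420852.00)
P6 → West (d²=7264450.00)
P7 → West (d²=6399016.00)
P8 → North (d²=143297505.00)

East, Outer, East, West, Inner, West, West, North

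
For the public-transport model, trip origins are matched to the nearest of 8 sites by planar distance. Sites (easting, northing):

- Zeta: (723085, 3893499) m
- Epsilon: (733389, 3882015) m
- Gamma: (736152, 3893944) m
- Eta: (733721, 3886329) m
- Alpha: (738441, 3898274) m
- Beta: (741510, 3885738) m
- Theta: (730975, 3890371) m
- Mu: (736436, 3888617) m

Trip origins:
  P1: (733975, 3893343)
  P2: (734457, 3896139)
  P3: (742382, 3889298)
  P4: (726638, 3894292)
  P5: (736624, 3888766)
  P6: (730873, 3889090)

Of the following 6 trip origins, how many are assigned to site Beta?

1

P1 → Gamma
P2 → Gamma
P3 → Beta
P4 → Zeta
P5 → Mu
P6 → Theta
1 of the 6 goes to Beta.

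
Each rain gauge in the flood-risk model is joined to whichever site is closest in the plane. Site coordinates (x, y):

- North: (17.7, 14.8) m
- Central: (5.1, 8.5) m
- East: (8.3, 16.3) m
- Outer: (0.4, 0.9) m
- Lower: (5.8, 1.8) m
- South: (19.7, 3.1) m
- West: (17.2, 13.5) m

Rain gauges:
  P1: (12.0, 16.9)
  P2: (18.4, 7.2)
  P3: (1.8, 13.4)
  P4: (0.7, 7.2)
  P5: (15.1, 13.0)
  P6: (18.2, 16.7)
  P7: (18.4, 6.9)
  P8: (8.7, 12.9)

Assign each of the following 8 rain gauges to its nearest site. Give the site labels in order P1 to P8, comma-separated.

East, South, Central, Central, West, North, South, East

P1 → East (d²=14.05)
P2 → South (d²=18.50)
P3 → Central (d²=34.90)
P4 → Central (d²=21.05)
P5 → West (d²=4.66)
P6 → North (d²=3.86)
P7 → South (d²=16.13)
P8 → East (d²=11.72)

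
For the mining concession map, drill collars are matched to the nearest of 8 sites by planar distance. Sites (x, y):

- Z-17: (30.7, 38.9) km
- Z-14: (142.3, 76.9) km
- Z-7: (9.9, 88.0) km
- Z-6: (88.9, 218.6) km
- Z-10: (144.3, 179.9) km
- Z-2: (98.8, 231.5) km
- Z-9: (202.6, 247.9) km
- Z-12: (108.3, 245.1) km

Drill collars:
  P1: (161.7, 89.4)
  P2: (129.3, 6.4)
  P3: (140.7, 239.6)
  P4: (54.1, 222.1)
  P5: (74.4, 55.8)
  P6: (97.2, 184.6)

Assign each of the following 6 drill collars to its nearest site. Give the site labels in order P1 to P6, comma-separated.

P1 → Z-14 (d²=532.61)
P2 → Z-14 (d²=5139.25)
P3 → Z-12 (d²=1080.01)
P4 → Z-6 (d²=1223.29)
P5 → Z-17 (d²=2195.30)
P6 → Z-6 (d²=1224.89)

Z-14, Z-14, Z-12, Z-6, Z-17, Z-6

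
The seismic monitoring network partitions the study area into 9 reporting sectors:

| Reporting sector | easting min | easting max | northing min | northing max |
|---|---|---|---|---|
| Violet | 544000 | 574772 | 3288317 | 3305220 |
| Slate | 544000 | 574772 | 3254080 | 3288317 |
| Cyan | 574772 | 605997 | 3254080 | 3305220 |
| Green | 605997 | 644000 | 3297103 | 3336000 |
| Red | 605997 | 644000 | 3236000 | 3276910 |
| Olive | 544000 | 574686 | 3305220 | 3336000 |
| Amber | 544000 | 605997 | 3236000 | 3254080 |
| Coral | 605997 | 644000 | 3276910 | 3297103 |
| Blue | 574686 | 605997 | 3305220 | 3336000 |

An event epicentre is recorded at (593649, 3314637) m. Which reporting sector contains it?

Blue

The point has easting = 593649 and northing = 3314637.
Only Blue satisfies 574686 ≤ easting ≤ 605997 and 3305220 ≤ northing ≤ 3336000.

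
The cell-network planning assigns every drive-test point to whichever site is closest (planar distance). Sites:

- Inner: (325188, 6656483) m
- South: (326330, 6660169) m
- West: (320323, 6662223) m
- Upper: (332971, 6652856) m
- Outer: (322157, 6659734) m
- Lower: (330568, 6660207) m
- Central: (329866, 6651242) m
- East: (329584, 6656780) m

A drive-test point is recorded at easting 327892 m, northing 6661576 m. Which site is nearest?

Squared distances to each site:
Inner: 33250265.000; South: 4419493.000; West: 57708370.000; Upper: 101834641.000; Outer: 36283189.000; Lower: 9035137.000; Central: 110688232.000; East: 25864480.000.
Minimum at South.

South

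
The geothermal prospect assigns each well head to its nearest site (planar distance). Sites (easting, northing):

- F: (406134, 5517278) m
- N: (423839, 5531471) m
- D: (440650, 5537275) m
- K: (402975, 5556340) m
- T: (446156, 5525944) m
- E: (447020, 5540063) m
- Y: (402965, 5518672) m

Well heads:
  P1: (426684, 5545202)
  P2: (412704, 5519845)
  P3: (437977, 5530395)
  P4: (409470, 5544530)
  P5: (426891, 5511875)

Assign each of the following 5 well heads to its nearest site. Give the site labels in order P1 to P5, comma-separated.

P1 → N (d²=196634386.00)
P2 → F (d²=49754389.00)
P3 → D (d²=54479329.00)
P4 → K (d²=181661125.00)
P5 → N (d²=393317920.00)

N, F, D, K, N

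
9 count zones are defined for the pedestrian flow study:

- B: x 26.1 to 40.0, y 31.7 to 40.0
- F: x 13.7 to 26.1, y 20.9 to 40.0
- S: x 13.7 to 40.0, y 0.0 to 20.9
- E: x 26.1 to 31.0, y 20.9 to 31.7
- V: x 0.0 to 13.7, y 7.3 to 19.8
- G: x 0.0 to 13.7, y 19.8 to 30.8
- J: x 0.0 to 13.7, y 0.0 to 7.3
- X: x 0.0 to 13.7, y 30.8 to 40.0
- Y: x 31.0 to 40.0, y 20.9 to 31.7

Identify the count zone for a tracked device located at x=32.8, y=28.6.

Y

The point has x = 32.8 and y = 28.6.
Only Y satisfies 31.0 ≤ x ≤ 40.0 and 20.9 ≤ y ≤ 31.7.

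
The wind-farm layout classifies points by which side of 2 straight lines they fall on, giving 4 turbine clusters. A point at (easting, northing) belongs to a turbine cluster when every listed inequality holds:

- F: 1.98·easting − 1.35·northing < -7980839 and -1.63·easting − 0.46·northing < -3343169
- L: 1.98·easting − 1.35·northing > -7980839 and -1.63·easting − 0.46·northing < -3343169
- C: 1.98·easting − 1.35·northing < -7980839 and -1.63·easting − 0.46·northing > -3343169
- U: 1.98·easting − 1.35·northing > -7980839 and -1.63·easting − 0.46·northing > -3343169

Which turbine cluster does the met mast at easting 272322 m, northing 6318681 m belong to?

1.98·272322 − 1.35·6318681 = -7991021.790, which is < -7980839
-1.63·272322 − 0.46·6318681 = -3350478.120, which is < -3343169
This sign pattern matches F.

F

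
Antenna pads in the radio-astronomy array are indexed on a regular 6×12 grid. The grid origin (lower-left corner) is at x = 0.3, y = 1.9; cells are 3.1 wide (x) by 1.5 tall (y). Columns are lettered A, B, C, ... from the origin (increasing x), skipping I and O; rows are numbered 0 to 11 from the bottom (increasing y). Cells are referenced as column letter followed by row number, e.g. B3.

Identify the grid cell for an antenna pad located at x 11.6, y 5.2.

D2

Column index: ⌊(11.6 − 0.3) / 3.1⌋ = ⌊3.645⌋ = 3 → column D
Row offset from origin: ⌊(5.2 − 1.9) / 1.5⌋ = ⌊2.200⌋ = 2 → row 2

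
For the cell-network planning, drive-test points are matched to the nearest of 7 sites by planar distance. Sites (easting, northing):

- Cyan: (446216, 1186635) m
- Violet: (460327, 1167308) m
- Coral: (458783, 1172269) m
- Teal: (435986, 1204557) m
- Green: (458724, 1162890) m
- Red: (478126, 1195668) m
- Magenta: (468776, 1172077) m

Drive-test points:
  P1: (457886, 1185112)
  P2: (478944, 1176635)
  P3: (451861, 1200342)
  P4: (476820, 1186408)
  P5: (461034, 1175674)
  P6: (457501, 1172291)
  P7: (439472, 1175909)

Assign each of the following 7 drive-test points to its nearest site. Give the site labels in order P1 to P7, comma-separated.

P1 → Cyan (d²=138508429.00)
P2 → Magenta (d²=124163588.00)
P3 → Cyan (d²=219747874.00)
P4 → Red (d²=87453236.00)
P5 → Coral (d²=16661026.00)
P6 → Coral (d²=1644008.00)
P7 → Cyan (d²=160528612.00)

Cyan, Magenta, Cyan, Red, Coral, Coral, Cyan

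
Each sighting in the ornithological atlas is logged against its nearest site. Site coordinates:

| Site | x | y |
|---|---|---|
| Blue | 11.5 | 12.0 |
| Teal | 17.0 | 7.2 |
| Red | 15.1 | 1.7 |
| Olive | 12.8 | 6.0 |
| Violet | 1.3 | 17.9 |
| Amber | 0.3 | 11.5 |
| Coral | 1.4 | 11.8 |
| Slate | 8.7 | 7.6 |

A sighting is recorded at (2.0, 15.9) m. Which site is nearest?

Squared distances to each site:
Blue: 105.460; Teal: 300.690; Red: 373.250; Olive: 214.650; Violet: 4.490; Amber: 22.250; Coral: 17.170; Slate: 113.780.
Minimum at Violet.

Violet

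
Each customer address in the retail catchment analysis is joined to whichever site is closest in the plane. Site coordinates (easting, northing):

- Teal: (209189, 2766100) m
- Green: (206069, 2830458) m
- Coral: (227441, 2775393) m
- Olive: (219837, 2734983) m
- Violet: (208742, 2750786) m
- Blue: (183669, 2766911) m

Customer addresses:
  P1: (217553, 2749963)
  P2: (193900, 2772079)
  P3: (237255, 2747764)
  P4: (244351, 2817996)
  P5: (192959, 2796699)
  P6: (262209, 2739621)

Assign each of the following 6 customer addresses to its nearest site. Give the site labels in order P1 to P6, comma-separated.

P1 → Violet (d²=78311050.00)
P2 → Blue (d²=131381585.00)
P3 → Olive (d²=466740685.00)
P4 → Green (d²=1620812968.00)
P5 → Blue (d²=973629044.00)
P6 → Olive (d²=1816897428.00)

Violet, Blue, Olive, Green, Blue, Olive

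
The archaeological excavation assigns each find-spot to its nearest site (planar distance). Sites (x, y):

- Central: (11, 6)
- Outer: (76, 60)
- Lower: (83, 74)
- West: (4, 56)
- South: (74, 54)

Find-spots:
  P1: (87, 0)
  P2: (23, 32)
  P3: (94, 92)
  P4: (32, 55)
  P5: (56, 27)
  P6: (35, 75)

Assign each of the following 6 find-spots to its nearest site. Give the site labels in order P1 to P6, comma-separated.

P1 → South (d²=3085.00)
P2 → Central (d²=820.00)
P3 → Lower (d²=445.00)
P4 → West (d²=785.00)
P5 → South (d²=1053.00)
P6 → West (d²=1322.00)

South, Central, Lower, West, South, West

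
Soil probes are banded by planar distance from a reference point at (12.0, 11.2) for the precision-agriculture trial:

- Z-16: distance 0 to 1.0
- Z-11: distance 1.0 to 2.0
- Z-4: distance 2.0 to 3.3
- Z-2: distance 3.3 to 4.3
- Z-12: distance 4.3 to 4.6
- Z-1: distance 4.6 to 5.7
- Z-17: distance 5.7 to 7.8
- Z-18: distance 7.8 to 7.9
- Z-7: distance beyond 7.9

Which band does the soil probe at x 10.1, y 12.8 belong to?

Z-4

Distance = √((10.1−12.0)² + (12.8−11.2)²) = √(3.610 + 2.560) = 2.484.
2.0 ≤ 2.484 < 3.3 → Z-4.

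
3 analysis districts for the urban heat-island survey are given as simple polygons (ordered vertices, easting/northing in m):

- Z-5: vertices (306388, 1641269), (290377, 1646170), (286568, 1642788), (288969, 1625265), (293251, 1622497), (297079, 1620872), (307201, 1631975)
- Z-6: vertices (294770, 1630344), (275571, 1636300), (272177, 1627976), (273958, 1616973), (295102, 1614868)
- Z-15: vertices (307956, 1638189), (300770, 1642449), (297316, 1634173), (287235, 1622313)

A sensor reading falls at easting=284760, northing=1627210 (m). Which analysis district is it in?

Cast a ray rightward from (284760, 1627210). For each polygon, the edges (by vertex number in listed order) whose endpoints lie on opposite sides of northing = 1627210, where each meets that height, and whether that is right or left of the point:
Z-5: 3–4 at easting≈288702.5 (right), 6–7 at easting≈302857.0 (right) → 2 crossings.
Z-6: 3–4 at easting≈272301.0 (left), 5–1 at easting≈294837.2 (right) → 1 crossing.
Z-15: 3–4 at easting≈291397.5 (right), 4–1 at easting≈293626.5 (right) → 2 crossings.
Only Z-6 has an odd count, so the point is inside Z-6.

Z-6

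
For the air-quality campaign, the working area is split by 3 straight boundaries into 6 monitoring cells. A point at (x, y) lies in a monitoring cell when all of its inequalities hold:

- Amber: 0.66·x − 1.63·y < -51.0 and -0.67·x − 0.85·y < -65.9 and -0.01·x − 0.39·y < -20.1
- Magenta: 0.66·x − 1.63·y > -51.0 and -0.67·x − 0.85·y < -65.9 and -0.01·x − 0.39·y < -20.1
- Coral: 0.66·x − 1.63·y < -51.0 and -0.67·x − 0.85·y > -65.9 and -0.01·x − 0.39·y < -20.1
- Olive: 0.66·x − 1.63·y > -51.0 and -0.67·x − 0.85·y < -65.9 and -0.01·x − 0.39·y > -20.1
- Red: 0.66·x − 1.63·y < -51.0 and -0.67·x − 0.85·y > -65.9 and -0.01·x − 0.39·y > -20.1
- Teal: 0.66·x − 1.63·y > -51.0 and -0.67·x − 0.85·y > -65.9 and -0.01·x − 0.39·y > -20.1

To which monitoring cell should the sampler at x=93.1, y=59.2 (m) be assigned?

Magenta

0.66·93.1 − 1.63·59.2 = -35.050, which is > -51.0
-0.67·93.1 − 0.85·59.2 = -112.697, which is < -65.9
-0.01·93.1 − 0.39·59.2 = -24.019, which is < -20.1
This sign pattern matches Magenta.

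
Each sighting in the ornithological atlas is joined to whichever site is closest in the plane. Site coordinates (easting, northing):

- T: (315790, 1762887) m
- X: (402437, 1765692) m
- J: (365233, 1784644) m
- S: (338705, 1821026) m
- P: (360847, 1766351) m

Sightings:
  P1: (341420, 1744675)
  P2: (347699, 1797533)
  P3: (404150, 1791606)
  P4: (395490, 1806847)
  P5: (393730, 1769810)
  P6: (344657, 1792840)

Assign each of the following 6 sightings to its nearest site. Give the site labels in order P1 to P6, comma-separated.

P1 → P (d²=847257305.00)
P2 → J (d²=473567477.00)
P3 → X (d²=674469765.00)
P4 → J (d²=1408459258.00)
P5 → X (d²=92769773.00)
P6 → J (d²=490546192.00)

P, J, X, J, X, J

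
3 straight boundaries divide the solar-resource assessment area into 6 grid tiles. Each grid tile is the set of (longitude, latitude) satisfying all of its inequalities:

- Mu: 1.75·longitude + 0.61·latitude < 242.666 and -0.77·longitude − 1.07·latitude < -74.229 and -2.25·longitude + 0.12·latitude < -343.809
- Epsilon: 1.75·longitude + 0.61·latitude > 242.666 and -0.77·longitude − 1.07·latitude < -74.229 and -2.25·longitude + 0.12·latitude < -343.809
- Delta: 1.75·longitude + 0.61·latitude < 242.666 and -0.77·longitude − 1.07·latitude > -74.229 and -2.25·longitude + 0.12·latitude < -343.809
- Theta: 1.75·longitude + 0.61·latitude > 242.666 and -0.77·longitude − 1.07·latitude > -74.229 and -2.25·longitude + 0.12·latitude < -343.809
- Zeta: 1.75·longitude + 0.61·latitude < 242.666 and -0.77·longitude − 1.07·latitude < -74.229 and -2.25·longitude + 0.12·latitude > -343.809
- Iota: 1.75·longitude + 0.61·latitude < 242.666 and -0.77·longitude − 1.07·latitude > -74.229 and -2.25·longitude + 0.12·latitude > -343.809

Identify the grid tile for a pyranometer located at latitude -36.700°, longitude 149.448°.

Zeta

1.75·149.448 + 0.61·-36.700 = 239.147, which is < 242.666
-0.77·149.448 − 1.07·-36.700 = -75.806, which is < -74.229
-2.25·149.448 + 0.12·-36.700 = -340.662, which is > -343.809
This sign pattern matches Zeta.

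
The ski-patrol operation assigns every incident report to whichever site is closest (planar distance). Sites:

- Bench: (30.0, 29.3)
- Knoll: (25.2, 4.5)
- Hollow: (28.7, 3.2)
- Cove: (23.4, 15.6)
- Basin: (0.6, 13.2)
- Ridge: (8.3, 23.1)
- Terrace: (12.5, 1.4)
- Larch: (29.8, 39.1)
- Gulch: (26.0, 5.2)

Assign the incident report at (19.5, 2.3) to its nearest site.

Squared distances to each site:
Bench: 839.250; Knoll: 37.330; Hollow: 85.450; Cove: 192.100; Basin: 476.020; Ridge: 558.080; Terrace: 49.810; Larch: 1460.330; Gulch: 50.660.
Minimum at Knoll.

Knoll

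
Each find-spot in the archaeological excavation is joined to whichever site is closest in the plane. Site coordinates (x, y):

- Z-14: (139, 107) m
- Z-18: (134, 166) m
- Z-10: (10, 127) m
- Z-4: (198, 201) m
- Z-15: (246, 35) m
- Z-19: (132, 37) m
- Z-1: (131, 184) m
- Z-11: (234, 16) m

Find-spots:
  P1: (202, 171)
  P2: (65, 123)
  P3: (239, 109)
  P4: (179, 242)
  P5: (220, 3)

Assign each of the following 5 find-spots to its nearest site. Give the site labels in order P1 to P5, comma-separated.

P1 → Z-4 (d²=916.00)
P2 → Z-10 (d²=3041.00)
P3 → Z-15 (d²=5525.00)
P4 → Z-4 (d²=2042.00)
P5 → Z-11 (d²=365.00)

Z-4, Z-10, Z-15, Z-4, Z-11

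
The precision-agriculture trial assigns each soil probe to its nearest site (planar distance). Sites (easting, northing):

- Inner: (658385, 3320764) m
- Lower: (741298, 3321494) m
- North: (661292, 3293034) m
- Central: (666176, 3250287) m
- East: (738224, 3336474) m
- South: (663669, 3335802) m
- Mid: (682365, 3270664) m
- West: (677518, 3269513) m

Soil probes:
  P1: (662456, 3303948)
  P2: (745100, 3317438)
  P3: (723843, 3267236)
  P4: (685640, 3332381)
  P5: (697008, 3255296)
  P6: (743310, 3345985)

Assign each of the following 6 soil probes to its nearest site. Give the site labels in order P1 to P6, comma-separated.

P1 → North (d²=120470292.00)
P2 → Lower (d²=30906340.00)
P3 → Mid (d²=1732175668.00)
P4 → South (d²=494428082.00)
P5 → Mid (d²=450592873.00)
P6 → East (d²=116326517.00)

North, Lower, Mid, South, Mid, East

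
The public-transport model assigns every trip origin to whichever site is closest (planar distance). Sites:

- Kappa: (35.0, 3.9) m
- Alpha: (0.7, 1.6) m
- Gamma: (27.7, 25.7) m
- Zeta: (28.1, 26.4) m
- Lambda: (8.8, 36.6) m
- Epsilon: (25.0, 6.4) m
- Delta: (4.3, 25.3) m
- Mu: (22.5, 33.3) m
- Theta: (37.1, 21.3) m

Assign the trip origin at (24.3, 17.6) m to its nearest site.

Gamma

Squared distances to each site:
Kappa: 302.180; Alpha: 812.960; Gamma: 77.170; Zeta: 91.880; Lambda: 601.250; Epsilon: 125.930; Delta: 459.290; Mu: 249.730; Theta: 177.530.
Minimum at Gamma.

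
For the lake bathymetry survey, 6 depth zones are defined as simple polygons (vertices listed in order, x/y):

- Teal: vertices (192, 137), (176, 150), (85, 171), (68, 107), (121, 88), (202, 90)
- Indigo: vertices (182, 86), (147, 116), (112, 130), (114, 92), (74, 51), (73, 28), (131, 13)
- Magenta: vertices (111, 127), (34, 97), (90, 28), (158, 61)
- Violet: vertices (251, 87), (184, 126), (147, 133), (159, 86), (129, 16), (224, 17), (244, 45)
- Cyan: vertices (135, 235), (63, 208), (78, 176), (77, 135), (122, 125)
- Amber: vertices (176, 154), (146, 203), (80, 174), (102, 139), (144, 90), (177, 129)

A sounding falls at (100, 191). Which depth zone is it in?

Cyan

Cast a ray rightward from (100, 191). For each polygon, the edges (by vertex number in listed order) whose endpoints lie on opposite sides of y = 191, where each meets that height, and whether that is right or left of the point:
Teal: no edge straddles that height → 0 crossings.
Indigo: no edge straddles that height → 0 crossings.
Magenta: no edge straddles that height → 0 crossings.
Violet: no edge straddles that height → 0 crossings.
Cyan: 2–3 at x≈71.0 (left), 5–1 at x≈129.8 (right) → 1 crossing.
Amber: 1–2 at x≈153.3 (right), 2–3 at x≈118.7 (right) → 2 crossings.
Only Cyan has an odd count, so the point is inside Cyan.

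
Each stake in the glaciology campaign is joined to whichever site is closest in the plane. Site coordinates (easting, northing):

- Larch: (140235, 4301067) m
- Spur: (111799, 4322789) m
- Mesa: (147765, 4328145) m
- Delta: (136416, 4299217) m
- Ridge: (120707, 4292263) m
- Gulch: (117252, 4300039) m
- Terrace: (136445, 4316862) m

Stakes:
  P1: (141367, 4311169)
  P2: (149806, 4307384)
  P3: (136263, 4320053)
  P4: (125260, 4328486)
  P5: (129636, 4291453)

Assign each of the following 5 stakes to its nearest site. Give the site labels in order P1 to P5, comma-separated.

P1 → Terrace (d²=56636333.00)
P2 → Larch (d²=131508530.00)
P3 → Terrace (d²=10215605.00)
P4 → Spur (d²=213654330.00)
P5 → Ridge (d²=80383141.00)

Terrace, Larch, Terrace, Spur, Ridge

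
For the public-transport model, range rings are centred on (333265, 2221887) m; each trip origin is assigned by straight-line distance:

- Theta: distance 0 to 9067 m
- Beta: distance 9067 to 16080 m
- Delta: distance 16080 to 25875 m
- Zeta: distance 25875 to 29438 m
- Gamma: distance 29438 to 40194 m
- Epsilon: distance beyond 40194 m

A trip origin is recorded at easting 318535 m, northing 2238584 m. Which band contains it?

Delta

Distance = √((318535−333265)² + (2238584−2221887)²) = √(216972900.000 + 278789809.000) = 22265.729 m.
16080 ≤ 22265.729 < 25875 → Delta.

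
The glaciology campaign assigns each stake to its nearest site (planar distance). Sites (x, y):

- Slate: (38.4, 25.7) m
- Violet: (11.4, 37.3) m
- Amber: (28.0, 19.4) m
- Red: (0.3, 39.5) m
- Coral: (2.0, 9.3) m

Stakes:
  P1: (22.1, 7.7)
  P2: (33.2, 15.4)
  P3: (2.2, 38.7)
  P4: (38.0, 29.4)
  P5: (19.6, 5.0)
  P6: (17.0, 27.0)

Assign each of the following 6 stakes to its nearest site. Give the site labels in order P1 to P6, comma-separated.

Amber, Amber, Red, Slate, Amber, Violet

P1 → Amber (d²=171.70)
P2 → Amber (d²=43.04)
P3 → Red (d²=4.25)
P4 → Slate (d²=13.85)
P5 → Amber (d²=277.92)
P6 → Violet (d²=137.45)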